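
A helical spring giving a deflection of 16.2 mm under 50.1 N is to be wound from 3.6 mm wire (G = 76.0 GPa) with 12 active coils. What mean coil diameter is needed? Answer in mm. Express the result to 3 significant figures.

35.0 mm

Required rate k = F/δ = 50.1/16.2 = 3.0926 N/mm
D = (Gd⁴/(8N_a·k))^(1/3) = (76.0×10³·3.6⁴/(8·12·3.0926))^(1/3)
  = (42996.2)^(1/3) = 35.0329 mm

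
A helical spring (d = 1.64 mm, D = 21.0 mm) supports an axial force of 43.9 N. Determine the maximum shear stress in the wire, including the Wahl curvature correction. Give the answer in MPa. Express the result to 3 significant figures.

Spring index C = D/d = 21.0/1.64 = 12.8049
K_W = (4C−1)/(4C−4) + 0.615/C = 50.220/47.220 + 0.0480 = 1.1116
τ₀ = 8FD/(πd³) = 8·43.9·21.0/(π·1.64³) = 7375.2/13.857 = 532.22 MPa
τ_max = K·τ₀ = 1.1116 × 532.22 = 591.6 MPa

592 MPa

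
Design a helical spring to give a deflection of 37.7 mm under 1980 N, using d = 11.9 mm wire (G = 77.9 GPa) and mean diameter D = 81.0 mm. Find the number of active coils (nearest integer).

Required rate k = F/δ = 1980/37.7 = 52.52 N/mm
N_a = Gd⁴/(8D³k) = (77.9×10³ × 11.9⁴)/(8 × 81.0³ × 52.52)
    = 1.56216e+09 / 2.2329e+08 = 6.996 → 7 coils

7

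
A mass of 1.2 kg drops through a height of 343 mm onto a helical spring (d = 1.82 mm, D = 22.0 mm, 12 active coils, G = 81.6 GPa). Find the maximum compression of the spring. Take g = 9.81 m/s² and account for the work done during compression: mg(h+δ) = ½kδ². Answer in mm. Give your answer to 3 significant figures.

k = Gd⁴/(8D³N_a) = (81.6×10³)(1.82⁴)/(8·22.0³·12) = 0.87586 N/mm
W = mg = 1.2 × 9.81 = 11.772 N
½kδ² − Wδ − Wh = 0 → δ = (W + √(W² + 2kWh))/k
δ = (11.772 + √(138.58 + 7073.12))/0.87586 = (11.772 + 84.922)/0.87586 = 110.4 mm

110 mm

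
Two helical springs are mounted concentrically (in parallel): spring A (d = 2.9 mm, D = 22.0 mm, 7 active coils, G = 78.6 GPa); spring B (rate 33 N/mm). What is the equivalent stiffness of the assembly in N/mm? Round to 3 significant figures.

k_A = Gd⁴/(8D³N_a) = (78.6×10³)(2.9⁴)/(8·22.0³·7) = 9.3231 N/mm
Parallel: k_eq = 9.3231 + 33 = 42.323 N/mm

42.3 N/mm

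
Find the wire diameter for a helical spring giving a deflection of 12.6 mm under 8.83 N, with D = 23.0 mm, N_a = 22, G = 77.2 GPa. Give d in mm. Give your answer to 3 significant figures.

2.10 mm

Required rate k = F/δ = 8.83/12.6 = 0.70079 N/mm
d = (8D³N_a·k / G)^(1/4) = (8·23.0³·22·0.70079 / (77.2×10³))^0.25
  = (19.439)^0.25 = 2.0997 mm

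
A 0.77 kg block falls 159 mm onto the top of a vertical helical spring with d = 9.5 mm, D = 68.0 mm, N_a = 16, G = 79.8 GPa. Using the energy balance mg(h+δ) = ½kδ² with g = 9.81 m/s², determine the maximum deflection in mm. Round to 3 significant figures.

k = Gd⁴/(8D³N_a) = (79.8×10³)(9.5⁴)/(8·68.0³·16) = 16.15 N/mm
W = mg = 0.77 × 9.81 = 7.5537 N
½kδ² − Wδ − Wh = 0 → δ = (W + √(W² + 2kWh))/k
δ = (7.5537 + √(57.058 + 38792.5))/16.15 = (7.5537 + 197.1)/16.15 = 12.673 mm

12.7 mm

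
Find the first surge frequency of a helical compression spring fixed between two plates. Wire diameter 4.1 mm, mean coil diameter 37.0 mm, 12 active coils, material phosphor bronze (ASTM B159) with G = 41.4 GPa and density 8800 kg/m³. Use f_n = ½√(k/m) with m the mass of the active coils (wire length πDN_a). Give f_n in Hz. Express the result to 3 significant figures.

k = Gd⁴/(8D³N_a) = (41.4×10³)(4.1⁴)/(8·37.0³·12) = 2.4058 N/mm = 2405.8 N/m
Wire length L = πDN_a = π·37.0·12 = 1394.9 mm
m = ρ·(πd²/4)·L = 8800 × 13.203×10⁻⁶ m² × 1.3949 m = 0.16206 kg
f_n = ½√(k/m) = 0.5·√(2405.8/0.16206) = 0.5·√(14845) = 60.92 Hz

60.9 Hz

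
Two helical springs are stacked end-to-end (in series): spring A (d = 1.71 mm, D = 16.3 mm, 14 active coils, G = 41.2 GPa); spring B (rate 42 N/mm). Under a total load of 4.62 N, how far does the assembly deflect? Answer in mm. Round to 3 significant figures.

k_A = Gd⁴/(8D³N_a) = (41.2×10³)(1.71⁴)/(8·16.3³·14) = 0.72627 N/mm
Series: 1/k_eq = 1/0.72627 + 1/42 = 1.4007; k_eq = 0.71393 N/mm
δ = F/k_eq = 4.62/0.71393 = 6.4712 mm

6.47 mm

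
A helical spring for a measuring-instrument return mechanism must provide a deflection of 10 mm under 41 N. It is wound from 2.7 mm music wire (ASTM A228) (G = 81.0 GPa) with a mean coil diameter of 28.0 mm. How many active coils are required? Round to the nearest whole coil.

Required rate k = F/δ = 41/10 = 4.1 N/mm
N_a = Gd⁴/(8D³k) = (81.0×10³ × 2.7⁴)/(8 × 28.0³ × 4.1)
    = 4.30467e+06 / 720026 = 5.978 → 6 coils

6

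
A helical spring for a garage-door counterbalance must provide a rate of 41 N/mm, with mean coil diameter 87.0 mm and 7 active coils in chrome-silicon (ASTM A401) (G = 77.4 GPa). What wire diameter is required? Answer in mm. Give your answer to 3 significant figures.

d = (8D³N_a·k / G)^(1/4) = (8·87.0³·7·41 / (77.4×10³))^0.25
  = (19534)^0.25 = 11.8222 mm

11.8 mm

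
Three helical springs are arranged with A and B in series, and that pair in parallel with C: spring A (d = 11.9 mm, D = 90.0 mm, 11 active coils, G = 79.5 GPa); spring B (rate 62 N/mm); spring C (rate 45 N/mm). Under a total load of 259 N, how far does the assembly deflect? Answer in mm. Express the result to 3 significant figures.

4.13 mm

k_A = Gd⁴/(8D³N_a) = (79.5×10³)(11.9⁴)/(8·90.0³·11) = 24.851 N/mm
Springs A,B series: k_AB = 1/(1/24.851+1/62) = 17.74 N/mm; parallel with C: k_eq = 17.74+45 = 62.74 N/mm
δ = F/k_eq = 259/62.74 = 4.1281 mm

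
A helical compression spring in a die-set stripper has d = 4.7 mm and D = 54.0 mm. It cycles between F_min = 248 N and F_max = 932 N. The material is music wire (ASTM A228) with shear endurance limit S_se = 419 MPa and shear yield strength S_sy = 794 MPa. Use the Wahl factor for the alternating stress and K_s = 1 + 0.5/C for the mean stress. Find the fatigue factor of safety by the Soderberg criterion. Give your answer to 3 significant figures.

C = D/d = 54.0/4.7 = 11.4894; K_W = (4C−1)/(4C−4)+0.615/C = 1.1250; K_s = 1+0.5/C = 1.0435
F_a = (F_max−F_min)/2 = 342 N; F_m = (F_max+F_min)/2 = 590 N
τ_a = K_W·8F_aD/(πd³) = 1.1250 × 452.97 = 509.6 MPa
τ_m = K_s·8F_mD/(πd³) = 1.0435 × 781.43 = 815.44 MPa
Soderberg: 1/n_f = τ_a/S_se + τ_m/S_sy = 509.6/419 + 815.44/794 = 1.21623 + 1.02700 = 2.2432
n_f = 1/2.2432 = 0.4458

0.446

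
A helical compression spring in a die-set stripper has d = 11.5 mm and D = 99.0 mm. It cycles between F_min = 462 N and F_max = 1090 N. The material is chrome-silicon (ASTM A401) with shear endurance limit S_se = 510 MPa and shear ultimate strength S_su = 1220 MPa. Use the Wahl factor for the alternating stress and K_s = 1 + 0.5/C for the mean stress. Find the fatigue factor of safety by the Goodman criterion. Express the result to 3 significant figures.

4.33

C = D/d = 99.0/11.5 = 8.6087; K_W = (4C−1)/(4C−4)+0.615/C = 1.1700; K_s = 1+0.5/C = 1.0581
F_a = (F_max−F_min)/2 = 314 N; F_m = (F_max+F_min)/2 = 776 N
τ_a = K_W·8F_aD/(πd³) = 1.1700 × 52.049 = 60.898 MPa
τ_m = K_s·8F_mD/(πd³) = 1.0581 × 128.63 = 136.1 MPa
Goodman: 1/n_f = τ_a/S_se + τ_m/S_su = 60.898/510 + 136.1/1220 = 0.11941 + 0.11156 = 0.23097
n_f = 1/0.23097 = 4.33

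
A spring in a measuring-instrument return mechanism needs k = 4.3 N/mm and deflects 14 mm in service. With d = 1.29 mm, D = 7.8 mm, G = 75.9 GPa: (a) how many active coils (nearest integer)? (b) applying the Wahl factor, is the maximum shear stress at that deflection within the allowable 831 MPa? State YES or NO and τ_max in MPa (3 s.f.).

N_a = Gd⁴/(8D³k) = (75.9×10³)(1.29⁴)/(8·7.8³·4.3) = 12.88 → N_a = 13
Actual rate k = Gd⁴/(8D³·13) = 4.2588 N/mm
Working load F = kδ = 4.2588·14 = 59.623 N
C = 7.8/1.29 = 6.0465; K_W = (4C−1)/(4C−4)+0.615/C = 1.2503
τ_max = K_W·8FD/(πd³) = 1.2503·551.67 = 689.77 MPa
τ_max ≤ 831 MPa → acceptable

(a) 13 coils; (b) YES, τ_max = 690 MPa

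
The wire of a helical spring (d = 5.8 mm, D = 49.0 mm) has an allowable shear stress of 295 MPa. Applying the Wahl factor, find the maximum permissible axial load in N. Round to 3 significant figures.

393 N

C = D/d = 49.0/5.8 = 8.4483
K_W = (4C−1)/(4C−4) + 0.615/C = 32.793/29.793 + 0.0728 = 1.1735
τ_max = K·8FD/(πd³) → F_max = τ_allow·πd³/(8DK)
F_max = 295·π·5.8³/(8·49.0·1.1735) = 1.8082e+05/460.01 = 393.09 N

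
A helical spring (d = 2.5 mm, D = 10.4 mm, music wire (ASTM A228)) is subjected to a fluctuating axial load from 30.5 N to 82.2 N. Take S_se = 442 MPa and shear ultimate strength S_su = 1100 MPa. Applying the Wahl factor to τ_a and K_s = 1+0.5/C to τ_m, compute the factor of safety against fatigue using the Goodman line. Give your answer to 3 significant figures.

C = D/d = 10.4/2.5 = 4.1600; K_W = (4C−1)/(4C−4)+0.615/C = 1.3852; K_s = 1+0.5/C = 1.1202
F_a = (F_max−F_min)/2 = 25.85 N; F_m = (F_max+F_min)/2 = 56.35 N
τ_a = K_W·8F_aD/(πd³) = 1.3852 × 43.814 = 60.69 MPa
τ_m = K_s·8F_mD/(πd³) = 1.1202 × 95.51 = 106.99 MPa
Goodman: 1/n_f = τ_a/S_se + τ_m/S_su = 60.69/442 + 106.99/1100 = 0.13731 + 0.09726 = 0.23457
n_f = 1/0.23457 = 4.263

4.26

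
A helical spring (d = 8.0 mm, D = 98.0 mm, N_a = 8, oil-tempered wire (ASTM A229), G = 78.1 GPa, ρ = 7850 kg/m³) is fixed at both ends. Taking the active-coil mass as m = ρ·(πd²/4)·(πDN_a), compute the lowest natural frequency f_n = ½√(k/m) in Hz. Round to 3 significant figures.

k = Gd⁴/(8D³N_a) = (78.1×10³)(8.0⁴)/(8·98.0³·8) = 5.3107 N/mm = 5310.7 N/m
Wire length L = πDN_a = π·98.0·8 = 2463 mm
m = ρ·(πd²/4)·L = 7850 × 50.265×10⁻⁶ m² × 2.463 m = 0.97186 kg
f_n = ½√(k/m) = 0.5·√(5310.7/0.97186) = 0.5·√(5464.5) = 36.961 Hz

37.0 Hz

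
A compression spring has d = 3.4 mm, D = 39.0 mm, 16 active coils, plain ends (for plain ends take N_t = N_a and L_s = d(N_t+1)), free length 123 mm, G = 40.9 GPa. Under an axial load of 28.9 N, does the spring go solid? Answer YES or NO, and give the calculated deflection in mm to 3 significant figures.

k = Gd⁴/(8D³N_a) = (40.9×10³)(3.4⁴)/(8·39.0³·16) = 0.71984 N/mm
N_t = 16; L_s = 3.4·17 = 57.8 mm; δ_solid = L₀ − L_s = 123 − 57.8 = 65.2 mm
δ = F/k = 28.9/0.71984 = 40.148 mm
δ < δ_solid → spring does not go solid

NO, δ = 40.1 mm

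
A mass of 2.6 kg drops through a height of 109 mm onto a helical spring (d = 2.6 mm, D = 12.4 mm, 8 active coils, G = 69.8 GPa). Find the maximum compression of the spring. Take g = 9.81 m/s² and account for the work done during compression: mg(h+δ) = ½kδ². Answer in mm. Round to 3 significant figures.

15.6 mm

k = Gd⁴/(8D³N_a) = (69.8×10³)(2.6⁴)/(8·12.4³·8) = 26.14 N/mm
W = mg = 2.6 × 9.81 = 25.506 N
½kδ² − Wδ − Wh = 0 → δ = (W + √(W² + 2kWh))/k
δ = (25.506 + √(650.56 + 145346))/26.14 = (25.506 + 382.09)/26.14 = 15.593 mm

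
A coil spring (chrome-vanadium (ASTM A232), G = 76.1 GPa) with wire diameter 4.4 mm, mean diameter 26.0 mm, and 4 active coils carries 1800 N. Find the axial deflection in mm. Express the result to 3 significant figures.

35.5 mm

k = Gd⁴/(8D³N_a) = (76.1×10³)(4.4⁴)/(8·26.0³·4) = 50.714 N/mm
δ = F/k = 1800 / 50.714 = 35.493 mm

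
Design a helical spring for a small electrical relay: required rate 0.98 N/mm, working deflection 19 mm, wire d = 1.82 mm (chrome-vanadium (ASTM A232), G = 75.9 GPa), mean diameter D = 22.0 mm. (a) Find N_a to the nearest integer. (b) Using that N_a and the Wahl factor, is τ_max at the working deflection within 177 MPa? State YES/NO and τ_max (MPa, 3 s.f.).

N_a = Gd⁴/(8D³k) = (75.9×10³)(1.82⁴)/(8·22.0³·0.98) = 9.976 → N_a = 10
Actual rate k = Gd⁴/(8D³·10) = 0.97762 N/mm
Working load F = kδ = 0.97762·19 = 18.575 N
C = 22.0/1.82 = 12.0879; K_W = (4C−1)/(4C−4)+0.615/C = 1.1185
τ_max = K_W·8FD/(πd³) = 1.1185·172.61 = 193.07 MPa
τ_max > 177 MPa → exceeds allowable

(a) 10 coils; (b) NO, τ_max = 193 MPa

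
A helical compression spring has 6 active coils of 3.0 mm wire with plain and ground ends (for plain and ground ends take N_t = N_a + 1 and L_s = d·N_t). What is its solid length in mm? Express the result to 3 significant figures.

21.0 mm

plain and ground ends: N_t = N_a + 1 = 6 + 1 = 7
L_s = d·N_t = 3.0 × 7 = 21 mm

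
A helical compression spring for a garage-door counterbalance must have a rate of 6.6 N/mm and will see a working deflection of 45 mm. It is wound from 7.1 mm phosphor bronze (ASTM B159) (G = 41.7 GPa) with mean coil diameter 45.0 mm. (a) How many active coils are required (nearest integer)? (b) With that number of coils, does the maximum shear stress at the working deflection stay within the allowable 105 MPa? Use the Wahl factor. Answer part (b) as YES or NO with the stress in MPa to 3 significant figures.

N_a = Gd⁴/(8D³k) = (41.7×10³)(7.1⁴)/(8·45.0³·6.6) = 22.02 → N_a = 22
Actual rate k = Gd⁴/(8D³·22) = 6.6072 N/mm
Working load F = kδ = 6.6072·45 = 297.33 N
C = 45.0/7.1 = 6.3380; K_W = (4C−1)/(4C−4)+0.615/C = 1.2375
τ_max = K_W·8FD/(πd³) = 1.2375·95.194 = 117.81 MPa
τ_max > 105 MPa → exceeds allowable

(a) 22 coils; (b) NO, τ_max = 118 MPa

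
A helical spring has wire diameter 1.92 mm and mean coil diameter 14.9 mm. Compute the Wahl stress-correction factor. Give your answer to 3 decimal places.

C = D/d = 14.9/1.92 = 7.7604
K_W = (4C−1)/(4C−4) + 0.615/C = 30.042/27.042 + 0.0792 = 1.1902

1.190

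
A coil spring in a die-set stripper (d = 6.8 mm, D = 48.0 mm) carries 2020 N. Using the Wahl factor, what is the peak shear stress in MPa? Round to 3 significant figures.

951 MPa

Spring index C = D/d = 48.0/6.8 = 7.0588
K_W = (4C−1)/(4C−4) + 0.615/C = 27.235/24.235 + 0.0871 = 1.2109
τ₀ = 8FD/(πd³) = 8·2020·48.0/(π·6.8³) = 775680/987.82 = 785.25 MPa
τ_max = K·τ₀ = 1.2109 × 785.25 = 950.86 MPa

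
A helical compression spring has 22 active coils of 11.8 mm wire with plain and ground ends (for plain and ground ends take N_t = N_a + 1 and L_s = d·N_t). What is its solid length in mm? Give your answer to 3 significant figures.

plain and ground ends: N_t = N_a + 1 = 22 + 1 = 23
L_s = d·N_t = 11.8 × 23 = 271.4 mm

271 mm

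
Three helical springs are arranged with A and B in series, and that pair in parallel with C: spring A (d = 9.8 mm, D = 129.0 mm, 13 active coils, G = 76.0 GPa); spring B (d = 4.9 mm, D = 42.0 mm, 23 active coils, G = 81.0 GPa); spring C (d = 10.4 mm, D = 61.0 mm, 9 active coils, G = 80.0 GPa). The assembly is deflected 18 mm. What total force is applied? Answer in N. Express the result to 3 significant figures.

k_A = Gd⁴/(8D³N_a) = (76.0×10³)(9.8⁴)/(8·129.0³·13) = 3.1399 N/mm
k_B = Gd⁴/(8D³N_a) = (81.0×10³)(4.9⁴)/(8·42.0³·23) = 3.4253 N/mm
k_C = Gd⁴/(8D³N_a) = (80.0×10³)(10.4⁴)/(8·61.0³·9) = 57.267 N/mm
Springs A,B series: k_AB = 1/(1/3.1399+1/3.4253) = 1.6382 N/mm; parallel with C: k_eq = 1.6382+57.267 = 58.905 N/mm
F = k_eq·δ = 58.905·18 = 1060.3 N

1060 N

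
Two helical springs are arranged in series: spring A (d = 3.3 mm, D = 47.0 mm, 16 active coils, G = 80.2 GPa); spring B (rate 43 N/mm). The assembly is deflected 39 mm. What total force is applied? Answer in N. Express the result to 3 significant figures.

27.5 N

k_A = Gd⁴/(8D³N_a) = (80.2×10³)(3.3⁴)/(8·47.0³·16) = 0.71569 N/mm
Series: 1/k_eq = 1/0.71569 + 1/43 = 1.4205; k_eq = 0.70398 N/mm
F = k_eq·δ = 0.70398·39 = 27.455 N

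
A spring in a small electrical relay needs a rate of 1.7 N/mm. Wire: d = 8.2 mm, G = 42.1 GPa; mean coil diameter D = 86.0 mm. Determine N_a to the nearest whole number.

N_a = Gd⁴/(8D³k) = (42.1×10³ × 8.2⁴)/(8 × 86.0³ × 1.7)
    = 1.90343e+08 / 8.65036e+06 = 22 → 22 coils

22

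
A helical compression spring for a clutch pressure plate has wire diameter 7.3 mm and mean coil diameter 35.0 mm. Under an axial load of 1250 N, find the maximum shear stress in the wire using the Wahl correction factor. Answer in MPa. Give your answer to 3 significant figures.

380 MPa

Spring index C = D/d = 35.0/7.3 = 4.7945
K_W = (4C−1)/(4C−4) + 0.615/C = 18.178/15.178 + 0.1283 = 1.3259
τ₀ = 8FD/(πd³) = 8·1250·35.0/(π·7.3³) = 350000/1222.1 = 286.38 MPa
τ_max = K·τ₀ = 1.3259 × 286.38 = 379.72 MPa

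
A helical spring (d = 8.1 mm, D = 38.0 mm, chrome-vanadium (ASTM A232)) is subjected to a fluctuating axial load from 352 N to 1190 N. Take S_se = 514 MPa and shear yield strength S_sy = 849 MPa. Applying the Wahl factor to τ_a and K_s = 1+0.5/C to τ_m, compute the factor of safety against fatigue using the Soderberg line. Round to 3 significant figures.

C = D/d = 38.0/8.1 = 4.6914; K_W = (4C−1)/(4C−4)+0.615/C = 1.3343; K_s = 1+0.5/C = 1.1066
F_a = (F_max−F_min)/2 = 419 N; F_m = (F_max+F_min)/2 = 771 N
τ_a = K_W·8F_aD/(πd³) = 1.3343 × 76.293 = 101.79 MPa
τ_m = K_s·8F_mD/(πd³) = 1.1066 × 140.39 = 155.35 MPa
Soderberg: 1/n_f = τ_a/S_se + τ_m/S_sy = 101.79/514 + 155.35/849 = 0.19804 + 0.18298 = 0.38102
n_f = 1/0.38102 = 2.625

2.62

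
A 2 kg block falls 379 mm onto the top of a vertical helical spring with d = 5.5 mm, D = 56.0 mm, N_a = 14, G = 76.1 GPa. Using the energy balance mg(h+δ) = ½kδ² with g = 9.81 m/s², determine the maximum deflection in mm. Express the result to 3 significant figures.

70.6 mm

k = Gd⁴/(8D³N_a) = (76.1×10³)(5.5⁴)/(8·56.0³·14) = 3.5404 N/mm
W = mg = 2 × 9.81 = 19.62 N
½kδ² − Wδ − Wh = 0 → δ = (W + √(W² + 2kWh))/k
δ = (19.62 + √(384.94 + 52652.8))/3.5404 = (19.62 + 230.3)/3.5404 = 70.591 mm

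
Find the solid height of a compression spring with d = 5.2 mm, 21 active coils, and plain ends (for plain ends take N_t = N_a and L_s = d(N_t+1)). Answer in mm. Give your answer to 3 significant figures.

114 mm

plain ends: N_t = N_a = 21
L_s = d·(N_t+1) = 5.2 × 22 = 114.4 mm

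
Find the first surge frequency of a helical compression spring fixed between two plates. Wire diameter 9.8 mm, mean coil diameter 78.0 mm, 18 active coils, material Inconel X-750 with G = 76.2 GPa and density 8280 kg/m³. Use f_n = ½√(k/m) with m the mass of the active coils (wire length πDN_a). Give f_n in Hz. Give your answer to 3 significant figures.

k = Gd⁴/(8D³N_a) = (76.2×10³)(9.8⁴)/(8·78.0³·18) = 10.285 N/mm = 10285 N/m
Wire length L = πDN_a = π·78.0·18 = 4410.8 mm
m = ρ·(πd²/4)·L = 8280 × 75.43×10⁻⁶ m² × 4.4108 m = 2.7548 kg
f_n = ½√(k/m) = 0.5·√(10285/2.7548) = 0.5·√(3733.6) = 30.551 Hz

30.6 Hz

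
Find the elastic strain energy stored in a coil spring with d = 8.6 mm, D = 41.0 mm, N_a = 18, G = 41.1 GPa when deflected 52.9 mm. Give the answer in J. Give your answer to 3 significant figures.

31.7 J

k = Gd⁴/(8D³N_a) = (41.1×10³)(8.6⁴)/(8·41.0³·18) = 22.653 N/mm
U = ½kδ² = 0.5 × 22.653 × 52.9² = 31696 N·mm = 31.696 J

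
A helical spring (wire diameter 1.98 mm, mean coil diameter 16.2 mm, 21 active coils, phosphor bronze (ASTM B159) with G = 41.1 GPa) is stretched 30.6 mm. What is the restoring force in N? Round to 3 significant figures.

27.1 N

k = Gd⁴/(8D³N_a) = (41.1×10³)(1.98⁴)/(8·16.2³·21) = 0.8844 N/mm
F = k·δ = 0.8844 × 30.6 = 27.063 N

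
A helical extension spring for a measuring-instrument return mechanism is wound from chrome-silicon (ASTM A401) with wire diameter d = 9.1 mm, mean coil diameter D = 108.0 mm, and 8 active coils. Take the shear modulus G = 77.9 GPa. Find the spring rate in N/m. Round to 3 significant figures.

6630 N/m

k = Gd⁴/(8D³N_a) = (77.9×10³ × 9.1⁴) / (8 × 108.0³ × 8)
  = 5.34199e+08 / 8.06216e+07 = 6.626 N/mm = 6626 N/m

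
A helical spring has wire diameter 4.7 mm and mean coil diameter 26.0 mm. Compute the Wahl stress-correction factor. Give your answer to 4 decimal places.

C = D/d = 26.0/4.7 = 5.5319
K_W = (4C−1)/(4C−4) + 0.615/C = 21.128/18.128 + 0.1112 = 1.2767

1.2767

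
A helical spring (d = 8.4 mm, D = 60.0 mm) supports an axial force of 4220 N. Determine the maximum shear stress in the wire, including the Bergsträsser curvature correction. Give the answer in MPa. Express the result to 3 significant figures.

1300 MPa

Spring index C = D/d = 60.0/8.4 = 7.1429
K_B = (4C+2)/(4C−3) = 30.571/25.571 = 1.1955
τ₀ = 8FD/(πd³) = 8·4220·60.0/(π·8.4³) = 2.0256e+06/1862 = 1087.8 MPa
τ_max = K·τ₀ = 1.1955 × 1087.8 = 1300.5 MPa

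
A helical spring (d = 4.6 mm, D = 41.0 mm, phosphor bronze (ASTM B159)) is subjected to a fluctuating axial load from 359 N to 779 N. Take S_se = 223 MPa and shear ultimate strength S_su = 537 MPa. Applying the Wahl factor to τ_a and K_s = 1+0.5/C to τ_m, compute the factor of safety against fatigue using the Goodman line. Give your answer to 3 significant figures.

C = D/d = 41.0/4.6 = 8.9130; K_W = (4C−1)/(4C−4)+0.615/C = 1.1638; K_s = 1+0.5/C = 1.0561
F_a = (F_max−F_min)/2 = 210 N; F_m = (F_max+F_min)/2 = 569 N
τ_a = K_W·8F_aD/(πd³) = 1.1638 × 225.25 = 262.14 MPa
τ_m = K_s·8F_mD/(πd³) = 1.0561 × 610.33 = 644.57 MPa
Goodman: 1/n_f = τ_a/S_se + τ_m/S_su = 262.14/223 + 644.57/537 = 1.17554 + 1.20031 = 2.3758
n_f = 1/2.3758 = 0.4209

0.421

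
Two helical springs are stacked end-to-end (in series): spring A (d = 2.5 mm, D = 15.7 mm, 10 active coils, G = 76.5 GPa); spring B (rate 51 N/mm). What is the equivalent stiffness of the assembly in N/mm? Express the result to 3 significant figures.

8.12 N/mm

k_A = Gd⁴/(8D³N_a) = (76.5×10³)(2.5⁴)/(8·15.7³·10) = 9.6523 N/mm
Series: 1/k_eq = 1/9.6523 + 1/51 = 0.12321; k_eq = 8.1162 N/mm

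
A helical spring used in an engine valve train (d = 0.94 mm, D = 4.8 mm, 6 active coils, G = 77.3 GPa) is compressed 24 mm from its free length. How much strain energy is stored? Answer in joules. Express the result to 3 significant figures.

3.27 J

k = Gd⁴/(8D³N_a) = (77.3×10³)(0.94⁴)/(8·4.8³·6) = 11.369 N/mm
U = ½kδ² = 0.5 × 11.369 × 24² = 3274.3 N·mm = 3.2743 J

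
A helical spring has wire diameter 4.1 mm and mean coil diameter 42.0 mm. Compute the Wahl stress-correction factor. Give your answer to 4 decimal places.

C = D/d = 42.0/4.1 = 10.2439
K_W = (4C−1)/(4C−4) + 0.615/C = 39.976/36.976 + 0.0600 = 1.1412

1.1412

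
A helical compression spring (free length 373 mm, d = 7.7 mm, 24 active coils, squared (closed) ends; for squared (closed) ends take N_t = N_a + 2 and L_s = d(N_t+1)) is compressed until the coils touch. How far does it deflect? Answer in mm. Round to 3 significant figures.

165 mm

N_t = 26; L_s = 7.7·27 = 207.9 mm
δ_solid = L₀ − L_s = 373 − 207.9 = 165.1 mm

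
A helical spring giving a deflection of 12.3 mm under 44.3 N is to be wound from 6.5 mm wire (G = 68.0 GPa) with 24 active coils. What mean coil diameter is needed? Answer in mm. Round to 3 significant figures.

56.0 mm

Required rate k = F/δ = 44.3/12.3 = 3.6016 N/mm
D = (Gd⁴/(8N_a·k))^(1/3) = (68.0×10³·6.5⁴/(8·24·3.6016))^(1/3)
  = (175535)^(1/3) = 55.9913 mm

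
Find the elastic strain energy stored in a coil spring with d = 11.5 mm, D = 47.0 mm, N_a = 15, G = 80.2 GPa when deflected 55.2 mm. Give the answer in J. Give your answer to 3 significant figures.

k = Gd⁴/(8D³N_a) = (80.2×10³)(11.5⁴)/(8·47.0³·15) = 112.59 N/mm
U = ½kδ² = 0.5 × 112.59 × 55.2² = 1.7153e+05 N·mm = 171.53 J

172 J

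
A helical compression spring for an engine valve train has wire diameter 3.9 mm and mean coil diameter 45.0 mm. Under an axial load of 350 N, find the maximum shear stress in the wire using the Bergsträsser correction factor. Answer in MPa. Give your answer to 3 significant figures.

Spring index C = D/d = 45.0/3.9 = 11.5385
K_B = (4C+2)/(4C−3) = 48.154/43.154 = 1.1159
τ₀ = 8FD/(πd³) = 8·350·45.0/(π·3.9³) = 126000/186.36 = 676.12 MPa
τ_max = K·τ₀ = 1.1159 × 676.12 = 754.46 MPa

754 MPa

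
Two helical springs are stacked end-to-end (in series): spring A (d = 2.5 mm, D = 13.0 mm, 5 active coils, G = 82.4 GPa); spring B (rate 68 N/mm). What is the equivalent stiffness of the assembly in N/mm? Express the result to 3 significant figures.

k_A = Gd⁴/(8D³N_a) = (82.4×10³)(2.5⁴)/(8·13.0³·5) = 36.627 N/mm
Series: 1/k_eq = 1/36.627 + 1/68 = 0.042008; k_eq = 23.805 N/mm

23.8 N/mm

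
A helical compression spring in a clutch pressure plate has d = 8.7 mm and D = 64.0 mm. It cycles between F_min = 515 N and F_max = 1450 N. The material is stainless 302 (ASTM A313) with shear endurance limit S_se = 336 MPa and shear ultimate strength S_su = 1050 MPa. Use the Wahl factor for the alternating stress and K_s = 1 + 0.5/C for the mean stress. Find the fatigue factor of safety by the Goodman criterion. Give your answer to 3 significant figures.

C = D/d = 64.0/8.7 = 7.3563; K_W = (4C−1)/(4C−4)+0.615/C = 1.2016; K_s = 1+0.5/C = 1.0680
F_a = (F_max−F_min)/2 = 467.5 N; F_m = (F_max+F_min)/2 = 982.5 N
τ_a = K_W·8F_aD/(πd³) = 1.2016 × 115.7 = 139.03 MPa
τ_m = K_s·8F_mD/(πd³) = 1.0680 × 243.16 = 259.69 MPa
Goodman: 1/n_f = τ_a/S_se + τ_m/S_su = 139.03/336 + 259.69/1050 = 0.41377 + 0.24732 = 0.6611
n_f = 1/0.6611 = 1.513

1.51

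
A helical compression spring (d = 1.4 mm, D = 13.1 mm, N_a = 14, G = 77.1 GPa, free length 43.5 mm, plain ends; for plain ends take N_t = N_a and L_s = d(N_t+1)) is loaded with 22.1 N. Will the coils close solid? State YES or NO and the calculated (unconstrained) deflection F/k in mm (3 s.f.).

k = Gd⁴/(8D³N_a) = (77.1×10³)(1.4⁴)/(8·13.1³·14) = 1.1763 N/mm
N_t = 14; L_s = 1.4·15 = 21 mm; δ_solid = L₀ − L_s = 43.5 − 21 = 22.5 mm
δ = F/k = 22.1/1.1763 = 18.787 mm
δ < δ_solid → spring does not go solid

NO, δ = 18.8 mm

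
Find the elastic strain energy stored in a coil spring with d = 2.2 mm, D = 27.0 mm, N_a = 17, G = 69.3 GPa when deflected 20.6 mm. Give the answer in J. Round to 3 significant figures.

k = Gd⁴/(8D³N_a) = (69.3×10³)(2.2⁴)/(8·27.0³·17) = 0.60645 N/mm
U = ½kδ² = 0.5 × 0.60645 × 20.6² = 128.68 N·mm = 0.12868 J

0.129 J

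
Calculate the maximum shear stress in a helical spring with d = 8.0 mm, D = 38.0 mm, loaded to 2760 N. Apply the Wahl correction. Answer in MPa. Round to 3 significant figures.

Spring index C = D/d = 38.0/8.0 = 4.7500
K_W = (4C−1)/(4C−4) + 0.615/C = 18.000/15.000 + 0.1295 = 1.3295
τ₀ = 8FD/(πd³) = 8·2760·38.0/(π·8.0³) = 839040/1608.5 = 521.63 MPa
τ_max = K·τ₀ = 1.3295 × 521.63 = 693.49 MPa

693 MPa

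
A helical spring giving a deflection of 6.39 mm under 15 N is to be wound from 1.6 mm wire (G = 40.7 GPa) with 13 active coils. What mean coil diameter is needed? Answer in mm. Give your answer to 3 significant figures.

Required rate k = F/δ = 15/6.39 = 2.3474 N/mm
D = (Gd⁴/(8N_a·k))^(1/3) = (40.7×10³·1.6⁴/(8·13·2.3474))^(1/3)
  = (1092.57)^(1/3) = 10.2995 mm

10.3 mm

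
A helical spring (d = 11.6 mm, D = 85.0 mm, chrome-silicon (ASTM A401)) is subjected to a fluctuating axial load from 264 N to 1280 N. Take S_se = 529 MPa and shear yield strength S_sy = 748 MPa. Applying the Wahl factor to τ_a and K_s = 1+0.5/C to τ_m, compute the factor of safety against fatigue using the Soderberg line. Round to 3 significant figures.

C = D/d = 85.0/11.6 = 7.3276; K_W = (4C−1)/(4C−4)+0.615/C = 1.2025; K_s = 1+0.5/C = 1.0682
F_a = (F_max−F_min)/2 = 508 N; F_m = (F_max+F_min)/2 = 772 N
τ_a = K_W·8F_aD/(πd³) = 1.2025 × 70.445 = 84.707 MPa
τ_m = K_s·8F_mD/(πd³) = 1.0682 × 107.05 = 114.36 MPa
Soderberg: 1/n_f = τ_a/S_se + τ_m/S_sy = 84.707/529 + 114.36/748 = 0.16013 + 0.15289 = 0.31301
n_f = 1/0.31301 = 3.195

3.19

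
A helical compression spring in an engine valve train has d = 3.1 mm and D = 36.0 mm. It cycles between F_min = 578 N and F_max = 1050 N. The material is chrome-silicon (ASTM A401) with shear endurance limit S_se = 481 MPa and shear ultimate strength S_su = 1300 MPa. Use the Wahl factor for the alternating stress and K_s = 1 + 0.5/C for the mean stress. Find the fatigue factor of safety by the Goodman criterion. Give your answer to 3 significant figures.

C = D/d = 36.0/3.1 = 11.6129; K_W = (4C−1)/(4C−4)+0.615/C = 1.1236; K_s = 1+0.5/C = 1.0431
F_a = (F_max−F_min)/2 = 236 N; F_m = (F_max+F_min)/2 = 814 N
τ_a = K_W·8F_aD/(πd³) = 1.1236 × 726.22 = 816 MPa
τ_m = K_s·8F_mD/(πd³) = 1.0431 × 2504.9 = 2612.7 MPa
Goodman: 1/n_f = τ_a/S_se + τ_m/S_su = 816/481 + 2612.7/1300 = 1.69647 + 2.00977 = 3.7062
n_f = 1/3.7062 = 0.2698

0.270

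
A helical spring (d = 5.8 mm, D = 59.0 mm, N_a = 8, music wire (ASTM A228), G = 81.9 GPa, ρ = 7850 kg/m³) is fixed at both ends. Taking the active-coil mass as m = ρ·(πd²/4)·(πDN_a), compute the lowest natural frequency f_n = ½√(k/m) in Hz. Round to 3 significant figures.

k = Gd⁴/(8D³N_a) = (81.9×10³)(5.8⁴)/(8·59.0³·8) = 7.0511 N/mm = 7051.1 N/m
Wire length L = πDN_a = π·59.0·8 = 1482.8 mm
m = ρ·(πd²/4)·L = 7850 × 26.421×10⁻⁶ m² × 1.4828 m = 0.30754 kg
f_n = ½√(k/m) = 0.5·√(7051.1/0.30754) = 0.5·√(22927) = 75.709 Hz

75.7 Hz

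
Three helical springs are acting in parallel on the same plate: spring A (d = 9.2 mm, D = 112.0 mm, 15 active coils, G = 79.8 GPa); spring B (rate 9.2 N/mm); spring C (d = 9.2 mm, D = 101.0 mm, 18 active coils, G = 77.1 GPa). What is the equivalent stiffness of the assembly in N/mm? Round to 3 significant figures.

16.3 N/mm

k_A = Gd⁴/(8D³N_a) = (79.8×10³)(9.2⁴)/(8·112.0³·15) = 3.3909 N/mm
k_C = Gd⁴/(8D³N_a) = (77.1×10³)(9.2⁴)/(8·101.0³·18) = 3.7229 N/mm
Parallel: k_eq = 3.3909 + 9.2 + 3.7229 = 16.314 N/mm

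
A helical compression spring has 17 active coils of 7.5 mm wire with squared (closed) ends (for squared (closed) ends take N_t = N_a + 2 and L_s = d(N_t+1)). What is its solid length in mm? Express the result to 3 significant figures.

150 mm

squared (closed) ends: N_t = N_a + 2 = 17 + 2 = 19
L_s = d·(N_t+1) = 7.5 × 20 = 150 mm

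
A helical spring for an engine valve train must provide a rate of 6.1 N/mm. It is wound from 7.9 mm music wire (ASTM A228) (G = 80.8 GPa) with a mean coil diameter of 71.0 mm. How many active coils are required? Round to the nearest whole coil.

18

N_a = Gd⁴/(8D³k) = (80.8×10³ × 7.9⁴)/(8 × 71.0³ × 6.1)
    = 3.14717e+08 / 1.74661e+07 = 18.02 → 18 coils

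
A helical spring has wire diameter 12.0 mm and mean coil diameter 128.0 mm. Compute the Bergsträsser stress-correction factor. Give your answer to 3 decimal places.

C = D/d = 128.0/12.0 = 10.6667
K_B = (4C+2)/(4C−3) = 44.667/39.667 = 1.1261

1.126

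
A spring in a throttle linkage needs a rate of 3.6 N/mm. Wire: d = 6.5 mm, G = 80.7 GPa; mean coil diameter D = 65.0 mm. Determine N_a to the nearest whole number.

18

N_a = Gd⁴/(8D³k) = (80.7×10³ × 6.5⁴)/(8 × 65.0³ × 3.6)
    = 1.44055e+08 / 7.9092e+06 = 18.21 → 18 coils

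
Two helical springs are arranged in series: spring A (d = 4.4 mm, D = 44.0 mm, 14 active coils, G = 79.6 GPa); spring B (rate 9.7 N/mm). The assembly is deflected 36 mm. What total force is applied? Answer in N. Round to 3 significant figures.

k_A = Gd⁴/(8D³N_a) = (79.6×10³)(4.4⁴)/(8·44.0³·14) = 3.1271 N/mm
Series: 1/k_eq = 1/3.1271 + 1/9.7 = 0.42287; k_eq = 2.3648 N/mm
F = k_eq·δ = 2.3648·36 = 85.132 N

85.1 N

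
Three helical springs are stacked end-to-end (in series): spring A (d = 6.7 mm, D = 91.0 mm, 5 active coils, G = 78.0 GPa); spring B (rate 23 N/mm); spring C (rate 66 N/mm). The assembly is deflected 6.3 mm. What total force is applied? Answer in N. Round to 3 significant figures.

k_A = Gd⁴/(8D³N_a) = (78.0×10³)(6.7⁴)/(8·91.0³·5) = 5.2145 N/mm
Series: 1/k_eq = 1/5.2145 + 1/23 + 1/66 = 0.2504; k_eq = 3.9935 N/mm
F = k_eq·δ = 3.9935·6.3 = 25.159 N

25.2 N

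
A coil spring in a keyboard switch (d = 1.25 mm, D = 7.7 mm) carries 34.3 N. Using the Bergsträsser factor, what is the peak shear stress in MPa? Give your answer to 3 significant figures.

424 MPa

Spring index C = D/d = 7.7/1.25 = 6.1600
K_B = (4C+2)/(4C−3) = 26.640/21.640 = 1.2311
τ₀ = 8FD/(πd³) = 8·34.3·7.7/(π·1.25³) = 2112.88/6.1359 = 344.35 MPa
τ_max = K·τ₀ = 1.2311 × 344.35 = 423.91 MPa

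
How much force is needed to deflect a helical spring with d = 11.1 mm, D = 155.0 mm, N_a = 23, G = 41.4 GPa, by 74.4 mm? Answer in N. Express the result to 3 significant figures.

68.2 N

k = Gd⁴/(8D³N_a) = (41.4×10³)(11.1⁴)/(8·155.0³·23) = 0.91723 N/mm
F = k·δ = 0.91723 × 74.4 = 68.242 N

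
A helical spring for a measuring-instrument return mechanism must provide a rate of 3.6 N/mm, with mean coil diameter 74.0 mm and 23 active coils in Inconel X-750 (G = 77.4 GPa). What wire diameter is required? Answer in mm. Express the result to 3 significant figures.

7.67 mm

d = (8D³N_a·k / G)^(1/4) = (8·74.0³·23·3.6 / (77.4×10³))^0.25
  = (3468)^0.25 = 7.6739 mm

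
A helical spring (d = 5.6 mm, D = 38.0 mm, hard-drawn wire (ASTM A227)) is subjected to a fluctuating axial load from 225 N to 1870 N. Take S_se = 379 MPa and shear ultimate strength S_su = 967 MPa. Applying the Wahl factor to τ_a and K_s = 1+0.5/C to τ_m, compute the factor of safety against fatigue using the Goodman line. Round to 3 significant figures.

0.476

C = D/d = 38.0/5.6 = 6.7857; K_W = (4C−1)/(4C−4)+0.615/C = 1.2203; K_s = 1+0.5/C = 1.0737
F_a = (F_max−F_min)/2 = 822.5 N; F_m = (F_max+F_min)/2 = 1047.5 N
τ_a = K_W·8F_aD/(πd³) = 1.2203 × 453.21 = 553.03 MPa
τ_m = K_s·8F_mD/(πd³) = 1.0737 × 577.18 = 619.71 MPa
Goodman: 1/n_f = τ_a/S_se + τ_m/S_su = 553.03/379 + 619.71/967 = 1.45918 + 0.64086 = 2.1
n_f = 1/2.1 = 0.4762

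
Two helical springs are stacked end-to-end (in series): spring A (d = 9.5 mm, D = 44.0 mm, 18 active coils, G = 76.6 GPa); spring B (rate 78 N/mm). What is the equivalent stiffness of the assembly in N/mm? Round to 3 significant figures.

30.8 N/mm

k_A = Gd⁴/(8D³N_a) = (76.6×10³)(9.5⁴)/(8·44.0³·18) = 50.863 N/mm
Series: 1/k_eq = 1/50.863 + 1/78 = 0.032481; k_eq = 30.787 N/mm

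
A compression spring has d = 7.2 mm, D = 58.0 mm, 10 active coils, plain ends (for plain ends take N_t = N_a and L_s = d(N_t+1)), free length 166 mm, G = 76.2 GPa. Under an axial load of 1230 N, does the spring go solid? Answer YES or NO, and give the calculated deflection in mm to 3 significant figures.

k = Gd⁴/(8D³N_a) = (76.2×10³)(7.2⁴)/(8·58.0³·10) = 13.119 N/mm
N_t = 10; L_s = 7.2·11 = 79.2 mm; δ_solid = L₀ − L_s = 166 − 79.2 = 86.8 mm
δ = F/k = 1230/13.119 = 93.755 mm
δ ≥ δ_solid → spring goes solid

YES, δ = 93.8 mm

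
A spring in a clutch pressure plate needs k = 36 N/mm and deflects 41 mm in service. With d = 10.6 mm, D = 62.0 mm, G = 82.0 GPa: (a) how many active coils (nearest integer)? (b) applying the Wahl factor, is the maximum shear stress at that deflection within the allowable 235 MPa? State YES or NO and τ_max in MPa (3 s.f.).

N_a = Gd⁴/(8D³k) = (82.0×10³)(10.6⁴)/(8·62.0³·36) = 15.08 → N_a = 15
Actual rate k = Gd⁴/(8D³·15) = 36.198 N/mm
Working load F = kδ = 36.198·41 = 1484.1 N
C = 62.0/10.6 = 5.8491; K_W = (4C−1)/(4C−4)+0.615/C = 1.2598
τ_max = K_W·8FD/(πd³) = 1.2598·196.73 = 247.85 MPa
τ_max > 235 MPa → exceeds allowable

(a) 15 coils; (b) NO, τ_max = 248 MPa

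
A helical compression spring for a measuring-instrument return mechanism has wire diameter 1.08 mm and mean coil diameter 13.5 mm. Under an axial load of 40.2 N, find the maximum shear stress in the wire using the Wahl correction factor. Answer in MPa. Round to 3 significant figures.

1220 MPa

Spring index C = D/d = 13.5/1.08 = 12.5000
K_W = (4C−1)/(4C−4) + 0.615/C = 49.000/46.000 + 0.0492 = 1.1144
τ₀ = 8FD/(πd³) = 8·40.2·13.5/(π·1.08³) = 4341.6/3.9575 = 1097.1 MPa
τ_max = K·τ₀ = 1.1144 × 1097.1 = 1222.6 MPa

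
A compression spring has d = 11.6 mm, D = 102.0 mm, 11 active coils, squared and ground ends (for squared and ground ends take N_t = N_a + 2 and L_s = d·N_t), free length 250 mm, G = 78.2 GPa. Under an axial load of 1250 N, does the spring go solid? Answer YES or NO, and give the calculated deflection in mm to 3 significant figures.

NO, δ = 82.4 mm

k = Gd⁴/(8D³N_a) = (78.2×10³)(11.6⁴)/(8·102.0³·11) = 15.162 N/mm
N_t = 13; L_s = 11.6·13 = 150.8 mm; δ_solid = L₀ − L_s = 250 − 150.8 = 99.2 mm
δ = F/k = 1250/15.162 = 82.443 mm
δ < δ_solid → spring does not go solid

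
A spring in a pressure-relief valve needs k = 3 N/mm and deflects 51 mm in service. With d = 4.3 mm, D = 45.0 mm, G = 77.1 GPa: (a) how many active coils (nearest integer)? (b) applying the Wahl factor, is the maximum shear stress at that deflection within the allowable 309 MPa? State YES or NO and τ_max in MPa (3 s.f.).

N_a = Gd⁴/(8D³k) = (77.1×10³)(4.3⁴)/(8·45.0³·3) = 12.05 → N_a = 12
Actual rate k = Gd⁴/(8D³·12) = 3.0131 N/mm
Working load F = kδ = 3.0131·51 = 153.67 N
C = 45.0/4.3 = 10.4651; K_W = (4C−1)/(4C−4)+0.615/C = 1.1380
τ_max = K_W·8FD/(πd³) = 1.1380·221.48 = 252.05 MPa
τ_max ≤ 309 MPa → acceptable

(a) 12 coils; (b) YES, τ_max = 252 MPa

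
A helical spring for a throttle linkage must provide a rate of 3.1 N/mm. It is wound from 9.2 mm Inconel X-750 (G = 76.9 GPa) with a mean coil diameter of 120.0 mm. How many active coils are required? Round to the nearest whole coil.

13

N_a = Gd⁴/(8D³k) = (76.9×10³ × 9.2⁴)/(8 × 120.0³ × 3.1)
    = 5.50906e+08 / 4.28544e+07 = 12.86 → 13 coils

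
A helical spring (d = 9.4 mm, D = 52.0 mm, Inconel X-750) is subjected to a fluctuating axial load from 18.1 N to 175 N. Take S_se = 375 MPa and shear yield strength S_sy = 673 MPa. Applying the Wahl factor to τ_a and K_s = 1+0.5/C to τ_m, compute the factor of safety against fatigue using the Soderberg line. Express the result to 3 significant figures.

14.8

C = D/d = 52.0/9.4 = 5.5319; K_W = (4C−1)/(4C−4)+0.615/C = 1.2767; K_s = 1+0.5/C = 1.0904
F_a = (F_max−F_min)/2 = 78.45 N; F_m = (F_max+F_min)/2 = 96.55 N
τ_a = K_W·8F_aD/(πd³) = 1.2767 × 12.507 = 15.967 MPa
τ_m = K_s·8F_mD/(πd³) = 1.0904 × 15.393 = 16.784 MPa
Soderberg: 1/n_f = τ_a/S_se + τ_m/S_sy = 15.967/375 + 16.784/673 = 0.04258 + 0.02494 = 0.067518
n_f = 1/0.067518 = 14.81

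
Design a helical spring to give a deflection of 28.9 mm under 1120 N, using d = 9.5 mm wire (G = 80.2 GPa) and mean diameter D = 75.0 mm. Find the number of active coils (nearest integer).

5

Required rate k = F/δ = 1120/28.9 = 38.754 N/mm
N_a = Gd⁴/(8D³k) = (80.2×10³ × 9.5⁴)/(8 × 75.0³ × 38.754)
    = 6.53234e+08 / 1.30796e+08 = 4.994 → 5 coils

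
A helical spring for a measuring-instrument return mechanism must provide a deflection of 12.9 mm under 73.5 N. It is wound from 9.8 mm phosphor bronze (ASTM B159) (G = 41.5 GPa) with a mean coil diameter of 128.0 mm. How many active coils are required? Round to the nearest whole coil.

4

Required rate k = F/δ = 73.5/12.9 = 5.6977 N/mm
N_a = Gd⁴/(8D³k) = (41.5×10³ × 9.8⁴)/(8 × 128.0³ × 5.6977)
    = 3.82783e+08 / 9.55911e+07 = 4.004 → 4 coils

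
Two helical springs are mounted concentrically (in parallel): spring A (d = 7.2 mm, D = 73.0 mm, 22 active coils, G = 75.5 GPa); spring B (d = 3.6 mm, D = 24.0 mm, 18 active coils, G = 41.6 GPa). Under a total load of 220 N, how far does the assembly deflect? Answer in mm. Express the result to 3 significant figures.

k_A = Gd⁴/(8D³N_a) = (75.5×10³)(7.2⁴)/(8·73.0³·22) = 2.9634 N/mm
k_B = Gd⁴/(8D³N_a) = (41.6×10³)(3.6⁴)/(8·24.0³·18) = 3.51 N/mm
Parallel: k_eq = 2.9634 + 3.51 = 6.4734 N/mm
δ = F/k_eq = 220/6.4734 = 33.985 mm

34.0 mm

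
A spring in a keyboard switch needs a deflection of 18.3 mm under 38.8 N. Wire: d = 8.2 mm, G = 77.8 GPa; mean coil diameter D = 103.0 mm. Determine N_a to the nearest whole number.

19

Required rate k = F/δ = 38.8/18.3 = 2.1202 N/mm
N_a = Gd⁴/(8D³k) = (77.8×10³ × 8.2⁴)/(8 × 103.0³ × 2.1202)
    = 3.51751e+08 / 1.85346e+07 = 18.98 → 19 coils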